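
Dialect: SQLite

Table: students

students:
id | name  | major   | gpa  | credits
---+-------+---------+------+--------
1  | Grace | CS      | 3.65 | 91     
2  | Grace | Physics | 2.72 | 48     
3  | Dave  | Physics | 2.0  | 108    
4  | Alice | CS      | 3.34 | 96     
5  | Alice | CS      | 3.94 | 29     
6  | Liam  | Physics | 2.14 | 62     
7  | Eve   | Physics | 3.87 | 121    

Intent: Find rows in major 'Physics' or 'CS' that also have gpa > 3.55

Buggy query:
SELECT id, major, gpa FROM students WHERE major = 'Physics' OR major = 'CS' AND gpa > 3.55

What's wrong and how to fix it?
Bug: AND binds tighter than OR, so this parses as major = 'Physics' OR (major = 'CS' AND gpa > 3.55)

Fix: Group the OR with parentheses (or use IN), then AND the threshold

Corrected query:
SELECT id, major, gpa FROM students WHERE (major = 'Physics' OR major = 'CS') AND gpa > 3.55

Result:
id | major   | gpa 
---+---------+-----
1  | CS      | 3.65
5  | CS      | 3.94
7  | Physics | 3.87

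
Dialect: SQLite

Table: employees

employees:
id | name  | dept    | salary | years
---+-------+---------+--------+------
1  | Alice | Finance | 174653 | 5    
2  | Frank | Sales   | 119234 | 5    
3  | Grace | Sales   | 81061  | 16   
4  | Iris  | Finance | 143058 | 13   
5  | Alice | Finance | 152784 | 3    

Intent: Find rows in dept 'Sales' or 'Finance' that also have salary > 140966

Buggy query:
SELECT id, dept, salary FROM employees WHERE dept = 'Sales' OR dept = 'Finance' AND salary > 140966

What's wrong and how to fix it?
Bug: Without parentheses, AND is evaluated before OR, so the salary filter only applies to the 'Finance' branch

Fix: Group the OR with parentheses (or use IN), then AND the threshold

Corrected query:
SELECT id, dept, salary FROM employees WHERE (dept = 'Sales' OR dept = 'Finance') AND salary > 140966

Result:
id | dept    | salary
---+---------+-------
1  | Finance | 174653
4  | Finance | 143058
5  | Finance | 152784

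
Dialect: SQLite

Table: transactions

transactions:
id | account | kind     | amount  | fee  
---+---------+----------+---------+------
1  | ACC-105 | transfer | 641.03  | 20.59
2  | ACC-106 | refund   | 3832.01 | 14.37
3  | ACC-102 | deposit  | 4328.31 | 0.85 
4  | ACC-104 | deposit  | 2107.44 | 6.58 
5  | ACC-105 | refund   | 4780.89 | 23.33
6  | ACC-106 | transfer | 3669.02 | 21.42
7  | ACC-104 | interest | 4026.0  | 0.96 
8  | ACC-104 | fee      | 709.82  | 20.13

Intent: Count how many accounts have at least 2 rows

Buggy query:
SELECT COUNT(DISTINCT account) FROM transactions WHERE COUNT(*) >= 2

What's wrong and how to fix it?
Bug: WHERE filters individual rows, not groups, so a group-level COUNT is invalid there

Fix: Use a subquery that GROUPs and filters with HAVING, then count its rows

Corrected query:
SELECT COUNT(*) FROM (SELECT account FROM transactions GROUP BY account HAVING COUNT(*) >= 2)

Result:
COUNT(*)
--------
3       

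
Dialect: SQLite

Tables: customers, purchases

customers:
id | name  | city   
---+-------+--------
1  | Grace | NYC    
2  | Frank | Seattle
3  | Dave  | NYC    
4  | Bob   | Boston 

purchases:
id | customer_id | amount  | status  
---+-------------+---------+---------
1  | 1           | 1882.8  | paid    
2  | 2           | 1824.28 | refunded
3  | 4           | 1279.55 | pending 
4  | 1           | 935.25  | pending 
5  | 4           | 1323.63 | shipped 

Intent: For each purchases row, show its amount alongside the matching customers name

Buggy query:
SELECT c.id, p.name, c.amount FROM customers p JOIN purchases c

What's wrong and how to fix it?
Bug: JOIN with no ON clause produces a cartesian product; every purchases row pairs with every customers row

Fix: Specify the join condition linking the foreign key to the parent id

Corrected query:
SELECT c.id, p.name, c.amount FROM customers p JOIN purchases c ON c.customer_id = p.id

Result:
id | name  | amount 
---+-------+--------
1  | Grace | 1882.8 
2  | Frank | 1824.28
3  | Bob   | 1279.55
4  | Grace | 935.25 
5  | Bob   | 1323.63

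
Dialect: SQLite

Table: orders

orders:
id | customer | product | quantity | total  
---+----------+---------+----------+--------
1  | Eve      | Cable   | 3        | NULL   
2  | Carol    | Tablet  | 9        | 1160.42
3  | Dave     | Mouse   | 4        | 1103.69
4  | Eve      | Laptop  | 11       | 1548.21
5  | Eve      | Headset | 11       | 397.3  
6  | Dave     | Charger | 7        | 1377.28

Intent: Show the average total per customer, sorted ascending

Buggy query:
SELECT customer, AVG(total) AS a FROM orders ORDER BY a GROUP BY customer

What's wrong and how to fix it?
Bug: GROUP BY must precede ORDER BY

Fix: Reorder: SELECT … FROM … GROUP BY … ORDER BY …

Corrected query:
SELECT customer, AVG(total) AS a FROM orders GROUP BY customer ORDER BY a

Result:
customer | a       
---------+---------
Eve      | 972.755 
Carol    | 1160.42 
Dave     | 1240.485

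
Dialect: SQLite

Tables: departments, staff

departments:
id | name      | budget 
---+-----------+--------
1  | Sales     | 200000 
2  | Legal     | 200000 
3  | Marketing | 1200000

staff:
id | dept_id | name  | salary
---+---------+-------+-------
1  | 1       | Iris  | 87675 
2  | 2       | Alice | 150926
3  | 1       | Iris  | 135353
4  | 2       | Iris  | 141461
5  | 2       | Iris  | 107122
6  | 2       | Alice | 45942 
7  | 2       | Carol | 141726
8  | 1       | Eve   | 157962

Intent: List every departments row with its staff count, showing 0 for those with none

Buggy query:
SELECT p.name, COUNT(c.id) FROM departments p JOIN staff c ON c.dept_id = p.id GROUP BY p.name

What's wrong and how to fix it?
Bug: An inner join excludes parents with zero children

Fix: Switch to LEFT JOIN to retain unmatched parent rows

Corrected query:
SELECT p.name, COUNT(c.id) FROM departments p LEFT JOIN staff c ON c.dept_id = p.id GROUP BY p.name

Result:
name      | COUNT(c.id)
----------+------------
Legal     | 5          
Marketing | 0          
Sales     | 3          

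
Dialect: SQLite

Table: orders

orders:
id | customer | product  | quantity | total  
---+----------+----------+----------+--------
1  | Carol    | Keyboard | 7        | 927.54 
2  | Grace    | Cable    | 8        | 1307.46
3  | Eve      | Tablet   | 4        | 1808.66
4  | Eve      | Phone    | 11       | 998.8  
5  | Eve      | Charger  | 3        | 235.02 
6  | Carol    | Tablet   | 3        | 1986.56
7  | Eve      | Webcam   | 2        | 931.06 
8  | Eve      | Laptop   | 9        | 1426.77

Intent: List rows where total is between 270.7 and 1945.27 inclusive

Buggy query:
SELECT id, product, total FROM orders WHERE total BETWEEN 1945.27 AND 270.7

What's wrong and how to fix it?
Bug: The bounds are reversed; BETWEEN a AND b requires a <= b to match anything

Fix: Write BETWEEN 270.7 AND 1945.27

Corrected query:
SELECT id, product, total FROM orders WHERE total BETWEEN 270.7 AND 1945.27

Result:
id | product  | total  
---+----------+--------
1  | Keyboard | 927.54 
2  | Cable    | 1307.46
3  | Tablet   | 1808.66
4  | Phone    | 998.8  
7  | Webcam   | 931.06 
8  | Laptop   | 1426.77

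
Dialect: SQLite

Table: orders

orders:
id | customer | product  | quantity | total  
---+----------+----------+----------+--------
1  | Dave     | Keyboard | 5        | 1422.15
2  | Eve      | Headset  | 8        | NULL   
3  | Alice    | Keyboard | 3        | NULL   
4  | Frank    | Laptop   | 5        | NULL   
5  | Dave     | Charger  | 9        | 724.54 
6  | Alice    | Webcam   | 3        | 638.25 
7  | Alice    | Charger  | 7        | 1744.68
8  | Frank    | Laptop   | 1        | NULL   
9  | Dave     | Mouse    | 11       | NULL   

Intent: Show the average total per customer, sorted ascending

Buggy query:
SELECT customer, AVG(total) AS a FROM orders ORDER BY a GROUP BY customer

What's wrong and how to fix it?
Bug: ORDER BY appears before GROUP BY; SQL clause order requires GROUP BY first

Fix: Move ORDER BY to the end, after GROUP BY

Corrected query:
SELECT customer, AVG(total) AS a FROM orders GROUP BY customer ORDER BY a

Result:
customer | a       
---------+---------
Eve      | NULL    
Frank    | NULL    
Dave     | 1073.345
Alice    | 1191.465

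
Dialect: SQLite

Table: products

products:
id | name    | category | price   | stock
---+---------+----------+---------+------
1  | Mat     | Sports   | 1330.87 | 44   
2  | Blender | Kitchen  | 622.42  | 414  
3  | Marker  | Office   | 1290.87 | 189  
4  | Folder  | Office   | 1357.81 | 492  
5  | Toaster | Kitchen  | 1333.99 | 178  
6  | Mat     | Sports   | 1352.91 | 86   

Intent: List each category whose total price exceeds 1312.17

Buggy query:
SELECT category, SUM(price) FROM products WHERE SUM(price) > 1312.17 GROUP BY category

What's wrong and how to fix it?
Bug: SUM(price) is an aggregate, but WHERE filters rows before aggregation

Fix: Use HAVING (which filters groups after aggregation) instead of WHERE

Corrected query:
SELECT category, SUM(price) FROM products GROUP BY category HAVING SUM(price) > 1312.17

Result:
category | SUM(price)
---------+-----------
Kitchen  | 1956.41   
Office   | 2648.68   
Sports   | 2683.78   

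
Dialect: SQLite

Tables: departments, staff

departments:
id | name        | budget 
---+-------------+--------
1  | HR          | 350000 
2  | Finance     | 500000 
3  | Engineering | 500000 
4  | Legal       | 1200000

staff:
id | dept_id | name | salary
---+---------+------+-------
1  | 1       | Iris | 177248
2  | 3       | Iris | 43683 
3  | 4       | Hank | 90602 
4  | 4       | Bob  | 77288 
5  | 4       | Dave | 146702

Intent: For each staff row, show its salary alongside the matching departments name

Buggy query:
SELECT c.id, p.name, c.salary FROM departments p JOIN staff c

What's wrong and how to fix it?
Bug: Missing join condition: each staff row is matched to all departments rows instead of just its own

Fix: Add ON c.dept_id = p.id to the JOIN

Corrected query:
SELECT c.id, p.name, c.salary FROM departments p JOIN staff c ON c.dept_id = p.id

Result:
id | name        | salary
---+-------------+-------
1  | HR          | 177248
2  | Engineering | 43683 
3  | Legal       | 90602 
4  | Legal       | 77288 
5  | Legal       | 146702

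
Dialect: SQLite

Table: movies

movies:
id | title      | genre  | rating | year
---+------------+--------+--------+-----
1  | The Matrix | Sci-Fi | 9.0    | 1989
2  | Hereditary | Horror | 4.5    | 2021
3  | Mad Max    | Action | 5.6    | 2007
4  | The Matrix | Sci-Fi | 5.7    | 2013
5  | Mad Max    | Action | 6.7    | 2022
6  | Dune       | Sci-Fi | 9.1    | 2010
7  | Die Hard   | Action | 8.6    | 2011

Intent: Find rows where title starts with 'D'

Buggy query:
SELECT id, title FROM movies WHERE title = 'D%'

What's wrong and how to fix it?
Bug: '=' compares the literal string including the % character; pattern matching needs LIKE

Fix: Replace '=' with LIKE so 'D%' is treated as a pattern

Corrected query:
SELECT id, title FROM movies WHERE title LIKE 'D%'

Result:
id | title   
---+---------
6  | Dune    
7  | Die Hard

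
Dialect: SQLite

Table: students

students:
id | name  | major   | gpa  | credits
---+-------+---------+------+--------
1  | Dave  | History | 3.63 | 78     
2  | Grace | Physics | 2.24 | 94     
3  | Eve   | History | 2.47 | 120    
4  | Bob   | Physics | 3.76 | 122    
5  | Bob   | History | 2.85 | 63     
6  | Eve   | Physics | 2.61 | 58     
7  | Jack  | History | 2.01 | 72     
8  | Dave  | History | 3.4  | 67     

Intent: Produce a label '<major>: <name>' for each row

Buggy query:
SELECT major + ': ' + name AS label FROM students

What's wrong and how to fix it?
Bug: SQLite uses || for string concatenation; + coerces text to numbers (yielding 0)

Fix: Use the || operator for string concatenation

Corrected query:
SELECT major || ': ' || name AS label FROM students

Result:
label         
--------------
History: Dave 
Physics: Grace
History: Eve  
Physics: Bob  
History: Bob  
Physics: Eve  
History: Jack 
History: Dave 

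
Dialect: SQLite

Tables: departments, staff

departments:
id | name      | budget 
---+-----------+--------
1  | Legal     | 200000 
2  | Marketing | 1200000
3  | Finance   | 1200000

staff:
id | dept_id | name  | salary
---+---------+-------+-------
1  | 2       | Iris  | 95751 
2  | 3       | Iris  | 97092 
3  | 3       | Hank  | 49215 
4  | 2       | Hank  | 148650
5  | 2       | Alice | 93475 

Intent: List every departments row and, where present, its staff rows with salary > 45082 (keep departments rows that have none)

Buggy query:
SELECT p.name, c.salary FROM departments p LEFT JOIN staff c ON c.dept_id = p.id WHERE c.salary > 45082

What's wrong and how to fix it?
Bug: A WHERE condition on the right-hand table after LEFT JOIN drops unmatched parents

Fix: Put 'c.salary > 45082' in the JOIN's ON clause instead of WHERE

Corrected query:
SELECT p.name, c.salary FROM departments p LEFT JOIN staff c ON c.dept_id = p.id AND c.salary > 45082

Result:
name      | salary
----------+-------
Legal     | NULL  
Marketing | 93475 
Marketing | 95751 
Marketing | 148650
Finance   | 49215 
Finance   | 97092 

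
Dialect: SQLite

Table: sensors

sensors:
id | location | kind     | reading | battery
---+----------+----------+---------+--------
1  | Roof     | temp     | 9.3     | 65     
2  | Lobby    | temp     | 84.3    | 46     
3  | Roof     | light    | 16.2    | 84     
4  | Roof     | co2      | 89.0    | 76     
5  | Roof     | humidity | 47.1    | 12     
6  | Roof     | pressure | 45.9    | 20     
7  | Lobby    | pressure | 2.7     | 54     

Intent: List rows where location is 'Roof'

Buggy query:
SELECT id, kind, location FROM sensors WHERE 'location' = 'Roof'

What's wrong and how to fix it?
Bug: Single quotes denote string literals in SQL; the column name is being compared as a constant string

Fix: Reference the column as location without single quotes

Corrected query:
SELECT id, kind, location FROM sensors WHERE location = 'Roof'

Result:
id | kind     | location
---+----------+---------
1  | temp     | Roof    
3  | light    | Roof    
4  | co2      | Roof    
5  | humidity | Roof    
6  | pressure | Roof    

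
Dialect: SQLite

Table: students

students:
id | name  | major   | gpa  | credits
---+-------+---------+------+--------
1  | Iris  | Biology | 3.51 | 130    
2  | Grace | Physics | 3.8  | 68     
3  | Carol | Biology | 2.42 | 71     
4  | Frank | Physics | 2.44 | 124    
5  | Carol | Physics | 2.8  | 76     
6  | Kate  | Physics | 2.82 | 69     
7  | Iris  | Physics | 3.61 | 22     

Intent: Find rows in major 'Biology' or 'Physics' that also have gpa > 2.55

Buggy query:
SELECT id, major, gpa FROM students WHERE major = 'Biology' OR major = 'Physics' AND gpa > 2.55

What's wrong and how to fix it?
Bug: AND binds tighter than OR, so this parses as major = 'Biology' OR (major = 'Physics' AND gpa > 2.55)

Fix: Add parentheses around the OR so the AND applies to both alternatives

Corrected query:
SELECT id, major, gpa FROM students WHERE (major = 'Biology' OR major = 'Physics') AND gpa > 2.55

Result:
id | major   | gpa 
---+---------+-----
1  | Biology | 3.51
2  | Physics | 3.8 
5  | Physics | 2.8 
6  | Physics | 2.82
7  | Physics | 3.61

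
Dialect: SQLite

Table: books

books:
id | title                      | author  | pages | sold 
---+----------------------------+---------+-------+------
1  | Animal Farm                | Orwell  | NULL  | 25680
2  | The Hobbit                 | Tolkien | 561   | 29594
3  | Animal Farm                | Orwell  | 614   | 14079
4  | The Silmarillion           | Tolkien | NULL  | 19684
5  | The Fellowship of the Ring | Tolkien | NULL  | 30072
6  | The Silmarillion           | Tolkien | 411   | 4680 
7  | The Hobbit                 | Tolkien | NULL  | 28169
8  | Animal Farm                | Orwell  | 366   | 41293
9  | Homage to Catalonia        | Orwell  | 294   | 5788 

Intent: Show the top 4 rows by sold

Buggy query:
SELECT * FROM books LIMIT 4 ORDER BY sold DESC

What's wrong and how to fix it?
Bug: LIMIT must come after ORDER BY

Fix: Swap the clauses: ORDER BY first, then LIMIT

Corrected query:
SELECT * FROM books ORDER BY sold DESC LIMIT 4

Result:
id | title                      | author  | pages | sold 
---+----------------------------+---------+-------+------
8  | Animal Farm                | Orwell  | 366   | 41293
5  | The Fellowship of the Ring | Tolkien | NULL  | 30072
2  | The Hobbit                 | Tolkien | 561   | 29594
7  | The Hobbit                 | Tolkien | NULL  | 28169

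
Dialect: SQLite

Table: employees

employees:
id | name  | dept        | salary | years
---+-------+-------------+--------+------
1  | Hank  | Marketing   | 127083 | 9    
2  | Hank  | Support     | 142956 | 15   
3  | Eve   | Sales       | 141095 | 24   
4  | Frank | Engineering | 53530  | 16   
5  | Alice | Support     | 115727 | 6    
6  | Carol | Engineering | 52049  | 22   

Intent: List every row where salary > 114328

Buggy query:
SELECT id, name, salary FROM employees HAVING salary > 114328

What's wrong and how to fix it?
Bug: HAVING filters the output of aggregation, but this query has no GROUP BY and no aggregate functions, so SQLite rejects it (HAVING clause on a non-aggregate query); the condition here is per row

Fix: Replace HAVING with WHERE since the condition applies to individual rows

Corrected query:
SELECT id, name, salary FROM employees WHERE salary > 114328

Result:
id | name  | salary
---+-------+-------
1  | Hank  | 127083
2  | Hank  | 142956
3  | Eve   | 141095
5  | Alice | 115727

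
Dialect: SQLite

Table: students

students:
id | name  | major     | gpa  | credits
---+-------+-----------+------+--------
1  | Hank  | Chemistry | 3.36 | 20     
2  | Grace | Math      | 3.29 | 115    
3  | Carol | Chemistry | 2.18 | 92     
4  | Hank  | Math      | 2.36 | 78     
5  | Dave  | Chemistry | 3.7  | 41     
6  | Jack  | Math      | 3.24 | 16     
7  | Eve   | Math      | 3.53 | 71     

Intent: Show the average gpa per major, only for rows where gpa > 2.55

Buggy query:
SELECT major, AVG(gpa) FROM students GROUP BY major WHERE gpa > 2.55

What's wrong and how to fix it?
Bug: WHERE cannot follow GROUP BY

Fix: Place WHERE between FROM and GROUP BY

Corrected query:
SELECT major, AVG(gpa) FROM students WHERE gpa > 2.55 GROUP BY major

Result:
major     | AVG(gpa)
----------+---------
Chemistry | 3.53    
Math      | 3.353333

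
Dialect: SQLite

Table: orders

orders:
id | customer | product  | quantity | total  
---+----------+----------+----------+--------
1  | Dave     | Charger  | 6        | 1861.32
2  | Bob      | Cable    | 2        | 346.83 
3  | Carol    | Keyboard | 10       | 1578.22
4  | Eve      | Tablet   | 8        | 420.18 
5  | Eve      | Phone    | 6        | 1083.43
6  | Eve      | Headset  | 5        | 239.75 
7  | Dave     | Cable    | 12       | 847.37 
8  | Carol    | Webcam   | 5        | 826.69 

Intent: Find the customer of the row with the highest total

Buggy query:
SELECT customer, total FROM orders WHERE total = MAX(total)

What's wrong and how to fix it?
Bug: WHERE is evaluated per row; an aggregate over the whole table isn't defined there

Fix: Use a subquery: WHERE total = (SELECT MAX(total) FROM orders)

Corrected query:
SELECT customer, total FROM orders WHERE total = (SELECT MAX(total) FROM orders)

Result:
customer | total  
---------+--------
Dave     | 1861.32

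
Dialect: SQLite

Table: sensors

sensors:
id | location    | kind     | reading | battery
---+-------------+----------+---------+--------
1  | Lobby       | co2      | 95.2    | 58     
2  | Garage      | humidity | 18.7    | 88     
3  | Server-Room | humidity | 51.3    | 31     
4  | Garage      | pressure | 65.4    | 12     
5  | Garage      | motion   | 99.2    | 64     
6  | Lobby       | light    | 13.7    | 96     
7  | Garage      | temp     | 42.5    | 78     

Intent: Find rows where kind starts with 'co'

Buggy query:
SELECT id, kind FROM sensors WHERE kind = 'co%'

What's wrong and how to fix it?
Bug: '=' compares the literal string including the % character; pattern matching needs LIKE

Fix: Use LIKE for wildcard pattern matching

Corrected query:
SELECT id, kind FROM sensors WHERE kind LIKE 'co%'

Result:
id | kind
---+-----
1  | co2 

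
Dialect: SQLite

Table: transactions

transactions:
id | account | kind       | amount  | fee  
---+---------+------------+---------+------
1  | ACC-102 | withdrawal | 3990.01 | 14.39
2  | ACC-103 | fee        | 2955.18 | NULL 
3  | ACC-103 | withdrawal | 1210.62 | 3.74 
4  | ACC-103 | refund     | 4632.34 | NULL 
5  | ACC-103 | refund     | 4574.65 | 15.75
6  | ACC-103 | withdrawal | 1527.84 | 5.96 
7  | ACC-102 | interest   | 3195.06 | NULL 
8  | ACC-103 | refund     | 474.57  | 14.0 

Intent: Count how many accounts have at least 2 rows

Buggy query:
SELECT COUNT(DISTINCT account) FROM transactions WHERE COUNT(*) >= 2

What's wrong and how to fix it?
Bug: WHERE filters individual rows, not groups, so a group-level COUNT is invalid there

Fix: Group first with HAVING COUNT(*) >= 2, then COUNT the resulting groups

Corrected query:
SELECT COUNT(*) FROM (SELECT account FROM transactions GROUP BY account HAVING COUNT(*) >= 2)

Result:
COUNT(*)
--------
2       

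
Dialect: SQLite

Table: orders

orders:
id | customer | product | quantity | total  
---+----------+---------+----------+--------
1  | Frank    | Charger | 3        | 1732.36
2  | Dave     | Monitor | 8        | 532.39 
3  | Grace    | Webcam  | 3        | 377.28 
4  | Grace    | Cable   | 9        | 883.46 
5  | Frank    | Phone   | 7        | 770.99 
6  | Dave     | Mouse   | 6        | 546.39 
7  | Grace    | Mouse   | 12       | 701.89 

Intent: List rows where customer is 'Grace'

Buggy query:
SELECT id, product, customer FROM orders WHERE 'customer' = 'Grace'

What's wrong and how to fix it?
Bug: 'customer' in single quotes is a string literal, not the column; the comparison is literal-vs-literal and never true

Fix: Remove the quotes around the column name (or use double quotes for an identifier)

Corrected query:
SELECT id, product, customer FROM orders WHERE customer = 'Grace'

Result:
id | product | customer
---+---------+---------
3  | Webcam  | Grace   
4  | Cable   | Grace   
7  | Mouse   | Grace   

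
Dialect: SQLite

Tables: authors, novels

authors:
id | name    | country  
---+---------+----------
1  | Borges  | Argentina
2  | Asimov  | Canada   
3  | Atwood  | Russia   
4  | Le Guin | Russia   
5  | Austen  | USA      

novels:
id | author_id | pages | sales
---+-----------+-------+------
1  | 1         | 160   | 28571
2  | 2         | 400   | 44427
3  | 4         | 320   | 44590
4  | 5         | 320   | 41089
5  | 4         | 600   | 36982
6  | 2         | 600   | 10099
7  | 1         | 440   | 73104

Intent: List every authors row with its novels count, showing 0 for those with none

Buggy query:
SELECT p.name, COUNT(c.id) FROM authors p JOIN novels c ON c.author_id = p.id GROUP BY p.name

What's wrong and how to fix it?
Bug: An inner join excludes parents with zero children

Fix: Switch to LEFT JOIN to retain unmatched parent rows

Corrected query:
SELECT p.name, COUNT(c.id) FROM authors p LEFT JOIN novels c ON c.author_id = p.id GROUP BY p.name

Result:
name    | COUNT(c.id)
--------+------------
Asimov  | 2          
Atwood  | 0          
Austen  | 1          
Borges  | 2          
Le Guin | 2          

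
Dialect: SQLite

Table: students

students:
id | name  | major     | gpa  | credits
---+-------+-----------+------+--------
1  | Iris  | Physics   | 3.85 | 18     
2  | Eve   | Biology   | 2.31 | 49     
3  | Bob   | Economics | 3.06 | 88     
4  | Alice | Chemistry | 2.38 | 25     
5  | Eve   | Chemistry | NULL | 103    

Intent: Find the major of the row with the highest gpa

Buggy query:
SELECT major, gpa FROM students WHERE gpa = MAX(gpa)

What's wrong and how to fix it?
Bug: WHERE is evaluated per row; an aggregate over the whole table isn't defined there

Fix: Wrap MAX in a scalar subquery so WHERE compares against a single value

Corrected query:
SELECT major, gpa FROM students WHERE gpa = (SELECT MAX(gpa) FROM students)

Result:
major   | gpa 
--------+-----
Physics | 3.85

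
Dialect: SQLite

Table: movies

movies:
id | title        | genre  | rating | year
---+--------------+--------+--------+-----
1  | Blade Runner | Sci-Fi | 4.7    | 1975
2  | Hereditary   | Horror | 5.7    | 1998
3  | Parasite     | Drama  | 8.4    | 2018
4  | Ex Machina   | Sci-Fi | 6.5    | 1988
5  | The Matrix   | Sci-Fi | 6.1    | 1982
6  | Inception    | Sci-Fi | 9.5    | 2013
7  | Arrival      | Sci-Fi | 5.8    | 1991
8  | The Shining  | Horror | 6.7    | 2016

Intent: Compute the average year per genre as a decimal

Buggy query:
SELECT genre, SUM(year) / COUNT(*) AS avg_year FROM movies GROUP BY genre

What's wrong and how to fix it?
Bug: Both operands are integers, so '/' performs integer division and truncates

Fix: Multiply by 1.0 (or CAST to REAL) to force floating-point division

Corrected query:
SELECT genre, SUM(year) * 1.0 / COUNT(*) AS avg_year FROM movies GROUP BY genre

Result:
genre  | avg_year
-------+---------
Drama  | 2018    
Horror | 2007    
Sci-Fi | 1989.8  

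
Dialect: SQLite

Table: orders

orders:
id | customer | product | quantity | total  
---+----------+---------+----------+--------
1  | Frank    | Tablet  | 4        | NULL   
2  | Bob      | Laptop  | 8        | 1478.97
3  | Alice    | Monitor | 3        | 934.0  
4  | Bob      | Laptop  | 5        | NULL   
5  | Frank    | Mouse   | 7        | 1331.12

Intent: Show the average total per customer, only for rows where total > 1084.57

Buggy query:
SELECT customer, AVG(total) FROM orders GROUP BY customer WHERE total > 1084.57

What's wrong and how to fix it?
Bug: WHERE cannot follow GROUP BY

Fix: Move the WHERE clause before GROUP BY

Corrected query:
SELECT customer, AVG(total) FROM orders WHERE total > 1084.57 GROUP BY customer

Result:
customer | AVG(total)
---------+-----------
Bob      | 1478.97   
Frank    | 1331.12   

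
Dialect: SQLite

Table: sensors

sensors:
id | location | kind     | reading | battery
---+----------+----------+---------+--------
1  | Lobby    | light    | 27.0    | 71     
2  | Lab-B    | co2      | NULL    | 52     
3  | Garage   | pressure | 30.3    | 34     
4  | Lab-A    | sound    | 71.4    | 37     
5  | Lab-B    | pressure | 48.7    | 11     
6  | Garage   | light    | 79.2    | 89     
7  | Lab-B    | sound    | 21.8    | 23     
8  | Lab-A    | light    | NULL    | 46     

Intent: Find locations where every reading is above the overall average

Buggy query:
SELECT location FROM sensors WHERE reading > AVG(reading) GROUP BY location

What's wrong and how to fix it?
Bug: AVG() is an aggregate; it can't sit directly in WHERE

Fix: Compute the overall average in a scalar subquery and compare each group's MIN against it in HAVING

Corrected query:
SELECT location FROM sensors GROUP BY location HAVING MIN(reading) > (SELECT AVG(reading) FROM sensors)

Result:
location
--------
Lab-A   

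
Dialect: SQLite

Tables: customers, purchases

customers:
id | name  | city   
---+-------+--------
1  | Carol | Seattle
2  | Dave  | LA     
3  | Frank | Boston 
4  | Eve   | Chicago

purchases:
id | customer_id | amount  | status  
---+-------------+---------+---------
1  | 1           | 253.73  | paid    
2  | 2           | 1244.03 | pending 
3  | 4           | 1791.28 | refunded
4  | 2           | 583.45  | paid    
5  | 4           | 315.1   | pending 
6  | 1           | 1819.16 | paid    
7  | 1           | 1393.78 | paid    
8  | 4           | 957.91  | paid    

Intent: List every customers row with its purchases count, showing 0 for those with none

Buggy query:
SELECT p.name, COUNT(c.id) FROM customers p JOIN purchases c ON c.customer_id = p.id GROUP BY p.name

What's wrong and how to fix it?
Bug: An inner join excludes parents with zero children

Fix: Use LEFT JOIN so parents without children still appear (COUNT(c.id) gives 0)

Corrected query:
SELECT p.name, COUNT(c.id) FROM customers p LEFT JOIN purchases c ON c.customer_id = p.id GROUP BY p.name

Result:
name  | COUNT(c.id)
------+------------
Carol | 3          
Dave  | 2          
Eve   | 3          
Frank | 0          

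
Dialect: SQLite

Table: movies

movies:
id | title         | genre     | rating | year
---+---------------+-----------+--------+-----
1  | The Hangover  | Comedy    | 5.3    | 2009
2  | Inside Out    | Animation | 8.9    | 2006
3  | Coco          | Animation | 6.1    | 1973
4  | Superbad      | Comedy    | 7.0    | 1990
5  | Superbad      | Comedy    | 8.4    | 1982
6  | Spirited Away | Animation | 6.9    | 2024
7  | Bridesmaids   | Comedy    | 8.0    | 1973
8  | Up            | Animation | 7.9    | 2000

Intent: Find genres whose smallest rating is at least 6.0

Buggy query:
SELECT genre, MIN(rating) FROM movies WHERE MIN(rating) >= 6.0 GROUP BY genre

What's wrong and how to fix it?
Bug: MIN() in WHERE is a misuse of aggregate

Fix: Use HAVING for the per-group MIN condition

Corrected query:
SELECT genre, MIN(rating) FROM movies GROUP BY genre HAVING MIN(rating) >= 6.0

Result:
genre     | MIN(rating)
----------+------------
Animation | 6.1        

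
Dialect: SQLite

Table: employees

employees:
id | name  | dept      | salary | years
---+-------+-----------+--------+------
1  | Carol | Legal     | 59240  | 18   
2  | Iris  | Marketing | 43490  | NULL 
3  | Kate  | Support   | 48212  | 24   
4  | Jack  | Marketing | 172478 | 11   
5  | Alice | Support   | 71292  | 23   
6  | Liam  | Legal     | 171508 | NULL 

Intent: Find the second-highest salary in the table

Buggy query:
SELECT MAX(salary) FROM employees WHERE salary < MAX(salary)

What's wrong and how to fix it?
Bug: The inner MAX is an aggregate inside WHERE, which is not allowed

Fix: Compute the overall MAX in a subquery, then take MAX of rows below it

Corrected query:
SELECT MAX(salary) FROM employees WHERE salary < (SELECT MAX(salary) FROM employees)

Result:
MAX(salary)
-----------
171508     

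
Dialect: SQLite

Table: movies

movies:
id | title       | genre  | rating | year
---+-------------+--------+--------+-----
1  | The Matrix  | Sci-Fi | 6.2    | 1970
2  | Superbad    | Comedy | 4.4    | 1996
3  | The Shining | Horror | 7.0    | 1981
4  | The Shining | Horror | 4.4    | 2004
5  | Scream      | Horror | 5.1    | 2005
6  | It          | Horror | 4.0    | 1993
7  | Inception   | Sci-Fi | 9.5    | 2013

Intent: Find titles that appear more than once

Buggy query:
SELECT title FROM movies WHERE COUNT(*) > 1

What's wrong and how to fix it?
Bug: COUNT(*) is an aggregate and cannot be used in WHERE

Fix: Group first, then use HAVING for the count condition

Corrected query:
SELECT title FROM movies GROUP BY title HAVING COUNT(*) > 1

Result:
title      
-----------
The Shining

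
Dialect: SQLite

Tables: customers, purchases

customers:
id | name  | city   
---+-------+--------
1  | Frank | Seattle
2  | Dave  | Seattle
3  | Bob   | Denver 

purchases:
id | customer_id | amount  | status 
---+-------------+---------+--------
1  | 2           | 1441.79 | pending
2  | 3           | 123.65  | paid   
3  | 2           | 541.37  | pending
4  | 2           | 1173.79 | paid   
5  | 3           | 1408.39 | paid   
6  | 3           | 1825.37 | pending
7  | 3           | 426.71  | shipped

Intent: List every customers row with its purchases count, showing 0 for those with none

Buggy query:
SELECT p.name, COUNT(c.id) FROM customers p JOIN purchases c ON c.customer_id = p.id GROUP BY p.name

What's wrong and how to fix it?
Bug: INNER JOIN drops customers rows that have no matching purchases rows

Fix: Switch to LEFT JOIN to retain unmatched parent rows

Corrected query:
SELECT p.name, COUNT(c.id) FROM customers p LEFT JOIN purchases c ON c.customer_id = p.id GROUP BY p.name

Result:
name  | COUNT(c.id)
------+------------
Bob   | 4          
Dave  | 3          
Frank | 0          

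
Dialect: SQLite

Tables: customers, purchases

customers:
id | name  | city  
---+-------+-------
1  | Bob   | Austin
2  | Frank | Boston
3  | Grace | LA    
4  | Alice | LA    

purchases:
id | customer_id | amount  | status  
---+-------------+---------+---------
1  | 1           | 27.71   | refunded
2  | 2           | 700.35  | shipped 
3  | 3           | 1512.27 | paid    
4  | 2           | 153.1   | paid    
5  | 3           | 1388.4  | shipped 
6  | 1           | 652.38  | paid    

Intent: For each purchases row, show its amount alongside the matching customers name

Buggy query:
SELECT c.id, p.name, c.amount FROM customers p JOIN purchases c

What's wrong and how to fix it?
Bug: JOIN with no ON clause produces a cartesian product; every purchases row pairs with every customers row

Fix: Add ON c.customer_id = p.id to the JOIN

Corrected query:
SELECT c.id, p.name, c.amount FROM customers p JOIN purchases c ON c.customer_id = p.id

Result:
id | name  | amount 
---+-------+--------
1  | Bob   | 27.71  
2  | Frank | 700.35 
3  | Grace | 1512.27
4  | Frank | 153.1  
5  | Grace | 1388.4 
6  | Bob   | 652.38 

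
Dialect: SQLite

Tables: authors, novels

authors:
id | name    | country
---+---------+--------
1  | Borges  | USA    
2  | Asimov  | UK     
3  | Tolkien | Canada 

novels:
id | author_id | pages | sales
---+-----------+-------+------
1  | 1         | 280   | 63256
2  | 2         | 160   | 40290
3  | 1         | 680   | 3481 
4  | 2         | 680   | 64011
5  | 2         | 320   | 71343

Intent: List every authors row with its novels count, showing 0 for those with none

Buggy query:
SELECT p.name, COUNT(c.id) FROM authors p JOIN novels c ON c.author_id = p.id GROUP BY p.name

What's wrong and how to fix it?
Bug: INNER JOIN drops authors rows that have no matching novels rows

Fix: Use LEFT JOIN so parents without children still appear (COUNT(c.id) gives 0)

Corrected query:
SELECT p.name, COUNT(c.id) FROM authors p LEFT JOIN novels c ON c.author_id = p.id GROUP BY p.name

Result:
name    | COUNT(c.id)
--------+------------
Asimov  | 3          
Borges  | 2          
Tolkien | 0          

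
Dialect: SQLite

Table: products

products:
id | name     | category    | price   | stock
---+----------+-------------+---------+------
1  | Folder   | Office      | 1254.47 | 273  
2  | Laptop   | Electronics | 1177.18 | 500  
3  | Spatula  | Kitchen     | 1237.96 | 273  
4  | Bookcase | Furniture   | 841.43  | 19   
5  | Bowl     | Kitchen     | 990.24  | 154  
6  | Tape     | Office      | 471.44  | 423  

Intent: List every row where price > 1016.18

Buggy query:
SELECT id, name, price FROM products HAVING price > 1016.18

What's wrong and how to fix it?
Bug: HAVING filters the output of aggregation, but this query has no GROUP BY and no aggregate functions, so SQLite rejects it (HAVING clause on a non-aggregate query); the condition here is per row

Fix: Use WHERE for row-level filtering

Corrected query:
SELECT id, name, price FROM products WHERE price > 1016.18

Result:
id | name    | price  
---+---------+--------
1  | Folder  | 1254.47
2  | Laptop  | 1177.18
3  | Spatula | 1237.96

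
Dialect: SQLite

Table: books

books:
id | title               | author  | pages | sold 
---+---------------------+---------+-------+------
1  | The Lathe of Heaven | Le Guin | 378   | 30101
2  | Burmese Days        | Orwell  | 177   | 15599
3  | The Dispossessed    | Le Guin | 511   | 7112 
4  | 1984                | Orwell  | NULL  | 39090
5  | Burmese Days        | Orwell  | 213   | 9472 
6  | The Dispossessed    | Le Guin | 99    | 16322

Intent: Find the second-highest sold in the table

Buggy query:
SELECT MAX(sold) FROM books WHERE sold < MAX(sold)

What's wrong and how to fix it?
Bug: MAX(sold) on the right of the comparison is an aggregate-in-WHERE error

Fix: Put the inner MAX in a scalar subquery

Corrected query:
SELECT MAX(sold) FROM books WHERE sold < (SELECT MAX(sold) FROM books)

Result:
MAX(sold)
---------
30101    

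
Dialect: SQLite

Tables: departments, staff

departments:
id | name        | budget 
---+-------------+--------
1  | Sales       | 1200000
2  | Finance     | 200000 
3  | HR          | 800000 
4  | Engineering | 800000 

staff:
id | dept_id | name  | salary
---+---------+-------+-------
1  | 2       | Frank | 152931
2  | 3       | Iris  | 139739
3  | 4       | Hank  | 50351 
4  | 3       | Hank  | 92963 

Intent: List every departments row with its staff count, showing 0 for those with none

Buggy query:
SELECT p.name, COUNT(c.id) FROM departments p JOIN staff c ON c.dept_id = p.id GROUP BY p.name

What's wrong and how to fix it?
Bug: INNER JOIN drops departments rows that have no matching staff rows

Fix: Use LEFT JOIN so parents without children still appear (COUNT(c.id) gives 0)

Corrected query:
SELECT p.name, COUNT(c.id) FROM departments p LEFT JOIN staff c ON c.dept_id = p.id GROUP BY p.name

Result:
name        | COUNT(c.id)
------------+------------
Engineering | 1          
Finance     | 1          
HR          | 2          
Sales       | 0          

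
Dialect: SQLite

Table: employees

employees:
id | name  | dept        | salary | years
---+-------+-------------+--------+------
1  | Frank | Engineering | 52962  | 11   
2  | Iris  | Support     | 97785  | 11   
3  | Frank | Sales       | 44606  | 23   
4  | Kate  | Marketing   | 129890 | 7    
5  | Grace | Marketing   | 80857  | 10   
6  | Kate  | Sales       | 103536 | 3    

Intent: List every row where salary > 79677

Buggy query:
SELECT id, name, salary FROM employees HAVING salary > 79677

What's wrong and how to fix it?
Bug: This is a non-aggregate query (no GROUP BY, no aggregates), so in SQLite the HAVING clause is invalid here; a row-level condition belongs in WHERE

Fix: Use WHERE for row-level filtering

Corrected query:
SELECT id, name, salary FROM employees WHERE salary > 79677

Result:
id | name  | salary
---+-------+-------
2  | Iris  | 97785 
4  | Kate  | 129890
5  | Grace | 80857 
6  | Kate  | 103536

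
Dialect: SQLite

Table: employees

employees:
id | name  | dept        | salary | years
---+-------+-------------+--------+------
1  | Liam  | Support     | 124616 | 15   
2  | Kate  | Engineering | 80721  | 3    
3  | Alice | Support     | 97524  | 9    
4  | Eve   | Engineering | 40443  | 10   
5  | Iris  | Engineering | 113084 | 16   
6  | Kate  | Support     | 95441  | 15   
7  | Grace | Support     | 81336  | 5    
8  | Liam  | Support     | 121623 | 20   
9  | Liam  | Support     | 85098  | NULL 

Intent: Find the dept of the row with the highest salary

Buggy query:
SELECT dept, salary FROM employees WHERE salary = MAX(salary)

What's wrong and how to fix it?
Bug: MAX(salary) is an aggregate and cannot be used directly in WHERE

Fix: Use a subquery: WHERE salary = (SELECT MAX(salary) FROM employees)

Corrected query:
SELECT dept, salary FROM employees WHERE salary = (SELECT MAX(salary) FROM employees)

Result:
dept    | salary
--------+-------
Support | 124616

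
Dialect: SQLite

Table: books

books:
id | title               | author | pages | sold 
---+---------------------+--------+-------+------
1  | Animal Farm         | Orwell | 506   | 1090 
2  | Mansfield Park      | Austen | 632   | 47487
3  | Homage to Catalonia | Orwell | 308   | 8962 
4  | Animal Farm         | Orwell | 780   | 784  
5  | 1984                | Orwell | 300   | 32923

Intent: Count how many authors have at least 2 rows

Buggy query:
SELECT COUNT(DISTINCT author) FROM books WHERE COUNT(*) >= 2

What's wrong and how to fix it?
Bug: COUNT(*) cannot appear in WHERE; the per-group count doesn't exist yet

Fix: Use a subquery that GROUPs and filters with HAVING, then count its rows

Corrected query:
SELECT COUNT(*) FROM (SELECT author FROM books GROUP BY author HAVING COUNT(*) >= 2)

Result:
COUNT(*)
--------
1       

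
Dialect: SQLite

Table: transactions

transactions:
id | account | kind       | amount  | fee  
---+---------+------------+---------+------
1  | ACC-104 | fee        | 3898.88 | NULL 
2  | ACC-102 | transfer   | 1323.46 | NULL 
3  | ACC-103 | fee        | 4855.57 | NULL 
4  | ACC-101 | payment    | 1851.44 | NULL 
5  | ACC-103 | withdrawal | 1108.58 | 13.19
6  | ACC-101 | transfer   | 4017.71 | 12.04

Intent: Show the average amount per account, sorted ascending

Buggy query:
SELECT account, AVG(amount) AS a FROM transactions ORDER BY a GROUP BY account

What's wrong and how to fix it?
Bug: GROUP BY must precede ORDER BY

Fix: Reorder: SELECT … FROM … GROUP BY … ORDER BY …

Corrected query:
SELECT account, AVG(amount) AS a FROM transactions GROUP BY account ORDER BY a

Result:
account | a       
--------+---------
ACC-102 | 1323.46 
ACC-101 | 2934.575
ACC-103 | 2982.075
ACC-104 | 3898.88 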